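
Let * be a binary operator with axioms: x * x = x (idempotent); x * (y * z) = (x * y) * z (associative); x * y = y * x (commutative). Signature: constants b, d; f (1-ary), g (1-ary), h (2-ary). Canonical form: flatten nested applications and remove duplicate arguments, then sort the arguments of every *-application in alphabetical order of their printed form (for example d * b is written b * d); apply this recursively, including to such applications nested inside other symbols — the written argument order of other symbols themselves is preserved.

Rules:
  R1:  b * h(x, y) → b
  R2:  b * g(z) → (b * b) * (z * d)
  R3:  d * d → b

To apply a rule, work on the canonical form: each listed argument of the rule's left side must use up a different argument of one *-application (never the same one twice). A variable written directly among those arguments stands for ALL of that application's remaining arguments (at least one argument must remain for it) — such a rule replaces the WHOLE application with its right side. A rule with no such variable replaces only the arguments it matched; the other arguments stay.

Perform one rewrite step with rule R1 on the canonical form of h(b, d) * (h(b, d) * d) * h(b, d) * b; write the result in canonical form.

Canonical form:  b * d * h(b, d)
Apply R1:  consuming b, h(b, d);  x := b, y := d
New term:  b * d

Answer: b * d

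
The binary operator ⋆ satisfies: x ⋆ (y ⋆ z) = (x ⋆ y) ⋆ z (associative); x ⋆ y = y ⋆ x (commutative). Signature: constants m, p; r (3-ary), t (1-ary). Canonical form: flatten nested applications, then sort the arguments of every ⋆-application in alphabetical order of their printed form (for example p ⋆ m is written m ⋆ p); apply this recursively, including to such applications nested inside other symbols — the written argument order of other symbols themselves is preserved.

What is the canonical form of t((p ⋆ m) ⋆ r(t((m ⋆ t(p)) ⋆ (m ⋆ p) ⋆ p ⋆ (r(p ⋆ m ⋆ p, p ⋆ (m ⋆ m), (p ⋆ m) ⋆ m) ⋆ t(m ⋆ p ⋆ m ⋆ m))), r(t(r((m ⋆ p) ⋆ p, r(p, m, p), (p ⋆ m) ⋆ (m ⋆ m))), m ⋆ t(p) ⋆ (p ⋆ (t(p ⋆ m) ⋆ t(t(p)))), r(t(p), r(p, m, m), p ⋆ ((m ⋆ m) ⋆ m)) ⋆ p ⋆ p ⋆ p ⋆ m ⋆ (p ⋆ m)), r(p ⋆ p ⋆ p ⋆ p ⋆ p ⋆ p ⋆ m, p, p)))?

Focus inside:  (p ⋆ m) ⋆ r(t((m ⋆ t(p)) ⋆ (m ⋆ p) ⋆ p ⋆ (r(p ⋆ m ⋆ p, p ⋆ (m ⋆ m), (p ⋆ m) ⋆ m) ⋆ t(m ⋆ p ⋆ m ⋆ m))), r(t(r((m ⋆ p) ⋆ p, r(p, m, p), (p ⋆ m) ⋆ (m ⋆ m))), m ⋆ t(p) ⋆ (p ⋆ (t(p ⋆ m) ⋆ t(t(p)))), r(t(p), r(p, m, m), p ⋆ ((m ⋆ m) ⋆ m)) ⋆ p ⋆ p ⋆ p ⋆ m ⋆ (p ⋆ m)), r(p ⋆ p ⋆ p ⋆ p ⋆ p ⋆ p ⋆ m, p, p))
Un-nest:  p ⋆ m ⋆ r(t((m ⋆ t(p)) ⋆ (m ⋆ p) ⋆ p ⋆ (r(p ⋆ m ⋆ p, p ⋆ (m ⋆ m), (p ⋆ m) ⋆ m) ⋆ t(m ⋆ p ⋆ m ⋆ m))), r(t(r((m ⋆ p) ⋆ p, r(p, m, p), (p ⋆ m) ⋆ (m ⋆ m))), m ⋆ t(p) ⋆ (p ⋆ (t(p ⋆ m) ⋆ t(t(p)))), r(t(p), r(p, m, m), p ⋆ ((m ⋆ m) ⋆ m)) ⋆ p ⋆ p ⋆ p ⋆ m ⋆ (p ⋆ m)), r(p ⋆ p ⋆ p ⋆ p ⋆ p ⋆ p ⋆ m, p, p))
Canonicalize subterm:  r(t((m ⋆ t(p)) ⋆ (m ⋆ p) ⋆ p ⋆ (r(p ⋆ m ⋆ p, p ⋆ (m ⋆ m), (p ⋆ m) ⋆ m) ⋆ t(m ⋆ p ⋆ m ⋆ m))), r(t(r((m ⋆ p) ⋆ p, r(p, m, p), (p ⋆ m) ⋆ (m ⋆ m))), m ⋆ t(p) ⋆ (p ⋆ (t(p ⋆ m) ⋆ t(t(p)))), r(t(p), r(p, m, m), p ⋆ ((m ⋆ m) ⋆ m)) ⋆ p ⋆ p ⋆ p ⋆ m ⋆ (p ⋆ m)), r(p ⋆ p ⋆ p ⋆ p ⋆ p ⋆ p ⋆ m, p, p))  →  r(t(m ⋆ m ⋆ p ⋆ p ⋆ r(m ⋆ p ⋆ p, m ⋆ m ⋆ p, m ⋆ m ⋆ p) ⋆ t(m ⋆ m ⋆ m ⋆ p) ⋆ t(p)), r(t(r(m ⋆ p ⋆ p, r(p, m, p), m ⋆ m ⋆ m ⋆ p)), m ⋆ p ⋆ t(m ⋆ p) ⋆ t(p) ⋆ t(t(p)), m ⋆ m ⋆ p ⋆ p ⋆ p ⋆ p ⋆ r(t(p), r(p, m, m), m ⋆ m ⋆ m ⋆ p)), r(m ⋆ p ⋆ p ⋆ p ⋆ p ⋆ p ⋆ p, p, p))
Sort:  m ⋆ p ⋆ r(t(m ⋆ m ⋆ p ⋆ p ⋆ r(m ⋆ p ⋆ p, m ⋆ m ⋆ p, m ⋆ m ⋆ p) ⋆ t(m ⋆ m ⋆ m ⋆ p) ⋆ t(p)), r(t(r(m ⋆ p ⋆ p, r(p, m, p), m ⋆ m ⋆ m ⋆ p)), m ⋆ p ⋆ t(m ⋆ p) ⋆ t(p) ⋆ t(t(p)), m ⋆ m ⋆ p ⋆ p ⋆ p ⋆ p ⋆ r(t(p), r(p, m, m), m ⋆ m ⋆ m ⋆ p)), r(m ⋆ p ⋆ p ⋆ p ⋆ p ⋆ p ⋆ p, p, p))
Reassemble:  t(m ⋆ p ⋆ r(t(m ⋆ m ⋆ p ⋆ p ⋆ r(m ⋆ p ⋆ p, m ⋆ m ⋆ p, m ⋆ m ⋆ p) ⋆ t(m ⋆ m ⋆ m ⋆ p) ⋆ t(p)), r(t(r(m ⋆ p ⋆ p, r(p, m, p), m ⋆ m ⋆ m ⋆ p)), m ⋆ p ⋆ t(m ⋆ p) ⋆ t(p) ⋆ t(t(p)), m ⋆ m ⋆ p ⋆ p ⋆ p ⋆ p ⋆ r(t(p), r(p, m, m), m ⋆ m ⋆ m ⋆ p)), r(m ⋆ p ⋆ p ⋆ p ⋆ p ⋆ p ⋆ p, p, p)))

Answer: t(m ⋆ p ⋆ r(t(m ⋆ m ⋆ p ⋆ p ⋆ r(m ⋆ p ⋆ p, m ⋆ m ⋆ p, m ⋆ m ⋆ p) ⋆ t(m ⋆ m ⋆ m ⋆ p) ⋆ t(p)), r(t(r(m ⋆ p ⋆ p, r(p, m, p), m ⋆ m ⋆ m ⋆ p)), m ⋆ p ⋆ t(m ⋆ p) ⋆ t(p) ⋆ t(t(p)), m ⋆ m ⋆ p ⋆ p ⋆ p ⋆ p ⋆ r(t(p), r(p, m, m), m ⋆ m ⋆ m ⋆ p)), r(m ⋆ p ⋆ p ⋆ p ⋆ p ⋆ p ⋆ p, p, p)))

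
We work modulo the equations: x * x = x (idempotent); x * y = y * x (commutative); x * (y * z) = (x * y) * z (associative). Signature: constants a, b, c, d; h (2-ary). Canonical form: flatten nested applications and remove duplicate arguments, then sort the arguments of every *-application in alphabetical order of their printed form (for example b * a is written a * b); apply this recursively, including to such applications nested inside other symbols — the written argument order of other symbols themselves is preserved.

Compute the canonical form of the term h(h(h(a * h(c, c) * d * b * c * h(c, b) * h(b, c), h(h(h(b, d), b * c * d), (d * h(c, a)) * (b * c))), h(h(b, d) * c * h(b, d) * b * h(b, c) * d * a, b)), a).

Answer: h(h(h(a * b * c * d * h(b, c) * h(c, b) * h(c, c), h(h(h(b, d), b * c * d), b * c * d * h(c, a))), h(a * b * c * d * h(b, c) * h(b, d), b)), a)

Derivation:
Work inside:  h(b, d) * c * h(b, d) * b * h(b, c) * d * a
Deduplicate:  drop duplicate h(b, d)
Sort:  a * b * c * d * h(b, c) * h(b, d)
Put back:  h(h(h(a * b * c * d * h(b, c) * h(c, b) * h(c, c), h(h(h(b, d), b * c * d), b * c * d * h(c, a))), h(a * b * c * d * h(b, c) * h(b, d), b)), a)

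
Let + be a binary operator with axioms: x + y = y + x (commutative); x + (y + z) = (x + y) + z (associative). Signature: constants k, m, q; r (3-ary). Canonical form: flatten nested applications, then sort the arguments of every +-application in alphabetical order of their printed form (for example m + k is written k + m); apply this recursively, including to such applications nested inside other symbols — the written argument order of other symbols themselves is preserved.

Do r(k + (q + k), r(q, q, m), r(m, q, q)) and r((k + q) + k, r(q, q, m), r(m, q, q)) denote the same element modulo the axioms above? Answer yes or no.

Answer: yes — both canonical forms are r(k + k + q, r(q, q, m), r(m, q, q))

Derivation:
Left:  r(k + (q + k), r(q, q, m), r(m, q, q))
  Work inside:  k + (q + k)
  Un-nest:  k + q + k
  Sort arguments:  k + k + q
  Rebuild:  r(k + k + q, r(q, q, m), r(m, q, q))
Right:  r((k + q) + k, r(q, q, m), r(m, q, q))
  Descend into:  (k + q) + k
  Flatten:  k + q + k
  Order the arguments:  k + k + q
  Put back:  r(k + k + q, r(q, q, m), r(m, q, q))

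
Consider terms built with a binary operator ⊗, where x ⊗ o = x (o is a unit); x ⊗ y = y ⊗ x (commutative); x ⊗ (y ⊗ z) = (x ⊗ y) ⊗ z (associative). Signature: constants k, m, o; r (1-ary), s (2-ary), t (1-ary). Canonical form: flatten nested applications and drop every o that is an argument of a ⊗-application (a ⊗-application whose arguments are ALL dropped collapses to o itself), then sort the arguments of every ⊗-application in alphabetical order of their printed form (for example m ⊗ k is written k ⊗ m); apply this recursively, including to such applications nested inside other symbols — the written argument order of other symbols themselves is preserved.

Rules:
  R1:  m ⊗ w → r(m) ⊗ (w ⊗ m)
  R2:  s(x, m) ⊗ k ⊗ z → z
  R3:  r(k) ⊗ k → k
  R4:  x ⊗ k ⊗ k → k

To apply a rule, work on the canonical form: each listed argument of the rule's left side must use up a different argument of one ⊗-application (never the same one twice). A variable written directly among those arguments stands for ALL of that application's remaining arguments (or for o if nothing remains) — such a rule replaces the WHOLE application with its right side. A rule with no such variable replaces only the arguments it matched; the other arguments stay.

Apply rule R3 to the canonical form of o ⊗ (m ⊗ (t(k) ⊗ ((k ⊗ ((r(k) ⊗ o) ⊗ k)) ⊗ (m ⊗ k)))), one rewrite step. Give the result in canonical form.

Canonical form:  k ⊗ k ⊗ k ⊗ m ⊗ m ⊗ r(k) ⊗ t(k)
Apply R3:  consuming k, r(k)
Result:  k ⊗ k ⊗ k ⊗ m ⊗ m ⊗ t(k)

Answer: k ⊗ k ⊗ k ⊗ m ⊗ m ⊗ t(k)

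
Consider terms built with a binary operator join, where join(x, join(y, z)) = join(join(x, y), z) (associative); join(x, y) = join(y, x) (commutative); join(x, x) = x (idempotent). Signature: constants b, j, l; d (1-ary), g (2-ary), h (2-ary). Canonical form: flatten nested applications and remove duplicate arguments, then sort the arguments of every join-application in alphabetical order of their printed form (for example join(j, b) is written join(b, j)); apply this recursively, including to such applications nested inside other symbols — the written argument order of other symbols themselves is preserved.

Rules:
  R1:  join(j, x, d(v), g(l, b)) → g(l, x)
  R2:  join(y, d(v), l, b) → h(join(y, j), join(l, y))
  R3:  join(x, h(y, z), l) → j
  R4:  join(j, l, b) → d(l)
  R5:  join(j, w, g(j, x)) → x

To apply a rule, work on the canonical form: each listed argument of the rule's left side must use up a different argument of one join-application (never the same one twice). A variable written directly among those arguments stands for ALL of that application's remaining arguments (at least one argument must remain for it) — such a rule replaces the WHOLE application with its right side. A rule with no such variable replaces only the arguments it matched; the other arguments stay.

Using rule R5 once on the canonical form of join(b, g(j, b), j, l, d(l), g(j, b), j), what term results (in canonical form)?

Answer: b

Derivation:
Canonical form:  join(b, d(l), g(j, b), j, l)
Apply R5:  consuming g(j, b), j;  w := join(b, d(l), l), x := b
The extension variable absorbs all remaining arguments, so the whole application is rewritten.
Giving:  b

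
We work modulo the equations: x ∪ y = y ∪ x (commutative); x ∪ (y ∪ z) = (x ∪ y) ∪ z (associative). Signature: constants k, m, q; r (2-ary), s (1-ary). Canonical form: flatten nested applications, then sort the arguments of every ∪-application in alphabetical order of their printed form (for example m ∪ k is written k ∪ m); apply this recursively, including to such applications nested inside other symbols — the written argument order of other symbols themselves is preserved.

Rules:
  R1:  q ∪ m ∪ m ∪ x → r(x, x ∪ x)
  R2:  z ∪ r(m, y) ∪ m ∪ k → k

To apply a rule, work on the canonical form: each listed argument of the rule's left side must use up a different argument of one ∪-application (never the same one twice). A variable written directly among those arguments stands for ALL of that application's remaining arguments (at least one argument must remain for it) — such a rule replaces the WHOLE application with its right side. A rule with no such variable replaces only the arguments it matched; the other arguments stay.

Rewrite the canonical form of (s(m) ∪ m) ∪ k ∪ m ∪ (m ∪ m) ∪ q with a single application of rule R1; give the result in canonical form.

Answer: r(k ∪ m ∪ m ∪ s(m), k ∪ k ∪ m ∪ m ∪ m ∪ m ∪ s(m) ∪ s(m))

Derivation:
Canonical form:  k ∪ m ∪ m ∪ m ∪ m ∪ q ∪ s(m)
Apply R1:  consuming m, m, q;  x := k ∪ m ∪ m ∪ s(m)
The variable takes the whole remainder — replace the entire application.
Result:  r(k ∪ m ∪ m ∪ s(m), k ∪ k ∪ m ∪ m ∪ m ∪ m ∪ s(m) ∪ s(m))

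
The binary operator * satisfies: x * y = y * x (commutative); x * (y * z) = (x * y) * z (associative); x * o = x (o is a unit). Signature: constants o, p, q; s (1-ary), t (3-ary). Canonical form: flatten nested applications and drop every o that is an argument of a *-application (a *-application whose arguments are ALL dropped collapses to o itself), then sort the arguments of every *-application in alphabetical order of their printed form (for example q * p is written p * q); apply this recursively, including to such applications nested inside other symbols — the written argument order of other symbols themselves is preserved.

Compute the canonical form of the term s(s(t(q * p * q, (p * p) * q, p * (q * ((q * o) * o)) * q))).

Answer: s(s(t(p * q * q, p * p * q, p * q * q * q)))

Derivation:
Descend into:  p * (q * ((q * o) * o)) * q
Un-nest:  p * q * q * o * o * q
Units out:  drop o (×2)
Sort:  p * q * q * q
Rebuild:  s(s(t(p * q * q, p * p * q, p * q * q * q)))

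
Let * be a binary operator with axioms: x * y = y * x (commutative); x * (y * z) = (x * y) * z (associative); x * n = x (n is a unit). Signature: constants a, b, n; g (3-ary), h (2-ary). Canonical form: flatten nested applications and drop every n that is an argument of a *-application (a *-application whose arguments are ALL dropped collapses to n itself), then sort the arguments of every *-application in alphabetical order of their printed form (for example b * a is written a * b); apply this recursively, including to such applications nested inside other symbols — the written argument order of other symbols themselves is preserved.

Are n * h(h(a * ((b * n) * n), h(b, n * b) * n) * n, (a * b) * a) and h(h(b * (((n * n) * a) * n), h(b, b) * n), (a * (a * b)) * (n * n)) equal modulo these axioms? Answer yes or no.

Left:  n * h(h(a * ((b * n) * n), h(b, n * b) * n) * n, (a * b) * a)
  Simplify inside:  h(h(a * ((b * n) * n), h(b, n * b) * n) * n, (a * b) * a)  →  h(h(a * b, h(b, b)), a * a * b)
  Drop the unit:  drop n
  Sort arguments:  h(h(a * b, h(b, b)), a * a * b)
Right:  h(h(b * (((n * n) * a) * n), h(b, b) * n), (a * (a * b)) * (n * n))
  Work inside:  (a * (a * b)) * (n * n)
  Merge nested applications:  a * a * b * n * n
  Drop the unit:  drop n (×2)
  Sort arguments:  a * a * b
  Rebuild:  h(h(a * b, h(b, b)), a * a * b)

Answer: yes — both canonical forms are h(h(a * b, h(b, b)), a * a * b)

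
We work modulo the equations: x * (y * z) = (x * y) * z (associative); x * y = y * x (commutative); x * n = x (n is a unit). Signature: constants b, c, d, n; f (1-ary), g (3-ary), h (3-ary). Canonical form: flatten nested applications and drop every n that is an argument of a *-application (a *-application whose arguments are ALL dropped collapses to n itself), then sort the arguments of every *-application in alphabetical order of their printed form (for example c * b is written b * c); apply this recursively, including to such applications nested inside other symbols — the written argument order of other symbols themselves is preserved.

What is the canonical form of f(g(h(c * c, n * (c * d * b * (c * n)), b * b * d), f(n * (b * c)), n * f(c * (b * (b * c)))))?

Work inside:  n * f(c * (b * (b * c)))
Inside:  f(c * (b * (b * c)))  →  f(b * b * c * c)
Drop the unit:  drop n
Sort arguments:  f(b * b * c * c)
Rebuild:  f(g(h(c * c, b * c * c * d, b * b * d), f(b * c), f(b * b * c * c)))

Answer: f(g(h(c * c, b * c * c * d, b * b * d), f(b * c), f(b * b * c * c)))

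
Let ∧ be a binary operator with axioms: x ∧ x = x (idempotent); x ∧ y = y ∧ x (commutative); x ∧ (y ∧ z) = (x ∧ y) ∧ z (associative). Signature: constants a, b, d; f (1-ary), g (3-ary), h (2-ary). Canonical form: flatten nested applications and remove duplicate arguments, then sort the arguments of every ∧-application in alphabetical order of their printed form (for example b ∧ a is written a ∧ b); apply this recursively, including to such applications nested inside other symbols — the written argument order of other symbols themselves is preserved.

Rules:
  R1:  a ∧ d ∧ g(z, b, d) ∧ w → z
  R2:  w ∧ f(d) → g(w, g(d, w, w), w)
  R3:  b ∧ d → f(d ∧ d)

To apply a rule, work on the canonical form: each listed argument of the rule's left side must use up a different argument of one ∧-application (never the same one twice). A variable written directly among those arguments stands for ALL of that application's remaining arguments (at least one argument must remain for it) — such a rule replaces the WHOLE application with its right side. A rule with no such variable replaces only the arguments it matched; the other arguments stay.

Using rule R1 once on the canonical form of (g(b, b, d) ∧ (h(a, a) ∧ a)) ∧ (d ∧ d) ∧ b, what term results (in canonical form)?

Answer: b

Derivation:
Canonical form:  a ∧ b ∧ d ∧ g(b, b, d) ∧ h(a, a)
R1 matches:  uses a, d, g(b, b, d);  w := b ∧ h(a, a), z := b
The extension variable absorbs all remaining arguments, so the whole application is rewritten.
Giving:  b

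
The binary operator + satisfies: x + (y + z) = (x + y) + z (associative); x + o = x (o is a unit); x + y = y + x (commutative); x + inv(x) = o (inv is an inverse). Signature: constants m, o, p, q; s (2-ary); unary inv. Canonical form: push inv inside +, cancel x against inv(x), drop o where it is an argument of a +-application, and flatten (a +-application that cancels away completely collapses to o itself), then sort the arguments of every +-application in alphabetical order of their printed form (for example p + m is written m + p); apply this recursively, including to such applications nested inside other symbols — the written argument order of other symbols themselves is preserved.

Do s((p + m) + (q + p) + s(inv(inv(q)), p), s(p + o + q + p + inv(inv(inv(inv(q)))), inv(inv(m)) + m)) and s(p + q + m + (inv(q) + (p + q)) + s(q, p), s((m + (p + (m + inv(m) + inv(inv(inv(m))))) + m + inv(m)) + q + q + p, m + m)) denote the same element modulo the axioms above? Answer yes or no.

Answer: yes — both canonical forms are s(m + p + p + q + s(q, p), s(p + p + q + q, m + m))

Derivation:
Left:  s((p + m) + (q + p) + s(inv(inv(q)), p), s(p + o + q + p + inv(inv(inv(inv(q)))), inv(inv(m)) + m))
  Focus inside:  (p + m) + (q + p) + s(inv(inv(q)), p)
  Push inv inside:  distribute inv over + and collapse double inv
  Combine occurrences:  p + p + m + q + s(q, p)
  Sort:  m + p + p + q + s(q, p)
  Rebuild:  s(m + p + p + q + s(q, p), s(p + p + q + q, m + m))
Right:  s(p + q + m + (inv(q) + (p + q)) + s(q, p), s((m + (p + (m + inv(m) + inv(inv(inv(m))))) + m + inv(m)) + q + q + p, m + m))
  Work inside:  (m + (p + (m + inv(m) + inv(inv(inv(m))))) + m + inv(m)) + q + q + p
  Push inv inside:  distribute inv over + and collapse double inv
  Cancel:  m cancels
  Combine occurrences:  p + p + q + q
  Reassemble:  s(m + p + p + q + s(q, p), s(p + p + q + q, m + m))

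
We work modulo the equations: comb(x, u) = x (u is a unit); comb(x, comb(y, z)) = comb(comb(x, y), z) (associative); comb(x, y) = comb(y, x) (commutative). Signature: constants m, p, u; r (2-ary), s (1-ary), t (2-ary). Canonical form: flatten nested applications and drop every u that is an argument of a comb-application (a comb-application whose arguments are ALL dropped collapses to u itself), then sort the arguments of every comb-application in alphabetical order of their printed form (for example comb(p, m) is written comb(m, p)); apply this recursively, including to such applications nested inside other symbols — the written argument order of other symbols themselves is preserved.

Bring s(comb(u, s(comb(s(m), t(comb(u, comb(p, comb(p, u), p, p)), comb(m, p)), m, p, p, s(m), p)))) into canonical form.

Answer: s(s(comb(m, p, p, p, s(m), s(m), t(comb(p, p, p, p), comb(m, p)))))

Derivation:
Focus inside:  comb(u, s(comb(s(m), t(comb(u, comb(p, comb(p, u), p, p)), comb(m, p)), m, p, p, s(m), p)))
Simplify inside:  s(comb(s(m), t(comb(u, comb(p, comb(p, u), p, p)), comb(m, p)), m, p, p, s(m), p))  →  s(comb(m, p, p, p, s(m), s(m), t(comb(p, p, p, p), comb(m, p))))
Drop the unit:  drop u
Sort:  s(comb(m, p, p, p, s(m), s(m), t(comb(p, p, p, p), comb(m, p))))
Put back:  s(s(comb(m, p, p, p, s(m), s(m), t(comb(p, p, p, p), comb(m, p)))))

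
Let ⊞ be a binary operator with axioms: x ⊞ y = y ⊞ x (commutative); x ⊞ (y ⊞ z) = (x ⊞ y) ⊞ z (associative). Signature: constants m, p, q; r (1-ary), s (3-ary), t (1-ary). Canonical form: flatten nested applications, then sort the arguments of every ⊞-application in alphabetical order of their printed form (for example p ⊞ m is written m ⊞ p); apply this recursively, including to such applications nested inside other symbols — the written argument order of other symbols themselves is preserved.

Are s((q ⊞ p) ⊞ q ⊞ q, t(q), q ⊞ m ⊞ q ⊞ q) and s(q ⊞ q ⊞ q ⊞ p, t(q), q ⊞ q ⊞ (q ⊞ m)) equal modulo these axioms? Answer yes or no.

Left:  s((q ⊞ p) ⊞ q ⊞ q, t(q), q ⊞ m ⊞ q ⊞ q)
  Work inside:  (q ⊞ p) ⊞ q ⊞ q
  Flatten:  q ⊞ p ⊞ q ⊞ q
  Order the arguments:  p ⊞ q ⊞ q ⊞ q
  Rebuild:  s(p ⊞ q ⊞ q ⊞ q, t(q), m ⊞ q ⊞ q ⊞ q)
Right:  s(q ⊞ q ⊞ q ⊞ p, t(q), q ⊞ q ⊞ (q ⊞ m))
  Descend into:  q ⊞ q ⊞ (q ⊞ m)
  Flatten:  q ⊞ q ⊞ q ⊞ m
  Sort:  m ⊞ q ⊞ q ⊞ q
  Put back:  s(p ⊞ q ⊞ q ⊞ q, t(q), m ⊞ q ⊞ q ⊞ q)

Answer: yes — both canonical forms are s(p ⊞ q ⊞ q ⊞ q, t(q), m ⊞ q ⊞ q ⊞ q)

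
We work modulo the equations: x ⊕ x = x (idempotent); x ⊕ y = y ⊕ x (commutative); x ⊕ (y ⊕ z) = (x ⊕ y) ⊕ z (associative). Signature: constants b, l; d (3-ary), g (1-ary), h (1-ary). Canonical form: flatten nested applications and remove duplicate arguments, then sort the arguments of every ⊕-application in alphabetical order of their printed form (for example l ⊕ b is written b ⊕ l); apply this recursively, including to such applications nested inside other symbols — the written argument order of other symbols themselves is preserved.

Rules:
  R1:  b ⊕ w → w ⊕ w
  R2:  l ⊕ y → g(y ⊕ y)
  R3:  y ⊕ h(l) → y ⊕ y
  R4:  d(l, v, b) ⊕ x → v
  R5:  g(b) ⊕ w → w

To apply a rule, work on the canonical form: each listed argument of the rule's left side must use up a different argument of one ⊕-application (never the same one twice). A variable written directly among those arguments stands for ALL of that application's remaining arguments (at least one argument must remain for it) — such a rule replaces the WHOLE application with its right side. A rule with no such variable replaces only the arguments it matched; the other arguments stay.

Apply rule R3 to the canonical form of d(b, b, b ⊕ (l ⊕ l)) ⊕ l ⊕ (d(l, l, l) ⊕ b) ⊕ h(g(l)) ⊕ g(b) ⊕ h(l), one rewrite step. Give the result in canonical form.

Canonical form:  b ⊕ d(b, b, b ⊕ l) ⊕ d(l, l, l) ⊕ g(b) ⊕ h(g(l)) ⊕ h(l) ⊕ l
Match R3:  consume h(l);  y := b ⊕ d(b, b, b ⊕ l) ⊕ d(l, l, l) ⊕ g(b) ⊕ h(g(l)) ⊕ l
Every leftover argument binds to the variable; the entire application is replaced.
New term:  b ⊕ d(b, b, b ⊕ l) ⊕ d(l, l, l) ⊕ g(b) ⊕ h(g(l)) ⊕ l

Answer: b ⊕ d(b, b, b ⊕ l) ⊕ d(l, l, l) ⊕ g(b) ⊕ h(g(l)) ⊕ l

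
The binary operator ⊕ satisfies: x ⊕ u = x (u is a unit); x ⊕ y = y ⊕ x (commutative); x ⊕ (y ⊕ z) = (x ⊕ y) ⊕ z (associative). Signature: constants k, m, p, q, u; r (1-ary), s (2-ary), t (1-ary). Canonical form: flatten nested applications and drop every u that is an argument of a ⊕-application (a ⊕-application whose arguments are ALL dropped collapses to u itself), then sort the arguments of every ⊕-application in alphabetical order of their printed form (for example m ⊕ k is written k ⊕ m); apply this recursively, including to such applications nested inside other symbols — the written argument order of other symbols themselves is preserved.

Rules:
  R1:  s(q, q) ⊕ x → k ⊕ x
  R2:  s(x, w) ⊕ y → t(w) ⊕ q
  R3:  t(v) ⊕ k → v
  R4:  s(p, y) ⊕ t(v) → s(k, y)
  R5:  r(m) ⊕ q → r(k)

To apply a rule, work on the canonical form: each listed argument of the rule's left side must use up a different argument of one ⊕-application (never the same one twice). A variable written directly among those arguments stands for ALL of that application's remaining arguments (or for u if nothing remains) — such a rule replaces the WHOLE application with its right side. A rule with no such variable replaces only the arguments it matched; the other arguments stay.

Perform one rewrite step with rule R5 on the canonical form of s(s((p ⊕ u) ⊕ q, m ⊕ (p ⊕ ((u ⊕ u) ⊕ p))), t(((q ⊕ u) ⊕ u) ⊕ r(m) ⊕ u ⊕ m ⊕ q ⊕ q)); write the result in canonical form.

Answer: s(s(p ⊕ q, m ⊕ p ⊕ p), t(m ⊕ q ⊕ q ⊕ r(k)))

Derivation:
Canonical form:  s(s(p ⊕ q, m ⊕ p ⊕ p), t(m ⊕ q ⊕ q ⊕ q ⊕ r(m)))
Apply R5:  consuming q, r(m)
Giving:  s(s(p ⊕ q, m ⊕ p ⊕ p), t(m ⊕ q ⊕ q ⊕ r(k)))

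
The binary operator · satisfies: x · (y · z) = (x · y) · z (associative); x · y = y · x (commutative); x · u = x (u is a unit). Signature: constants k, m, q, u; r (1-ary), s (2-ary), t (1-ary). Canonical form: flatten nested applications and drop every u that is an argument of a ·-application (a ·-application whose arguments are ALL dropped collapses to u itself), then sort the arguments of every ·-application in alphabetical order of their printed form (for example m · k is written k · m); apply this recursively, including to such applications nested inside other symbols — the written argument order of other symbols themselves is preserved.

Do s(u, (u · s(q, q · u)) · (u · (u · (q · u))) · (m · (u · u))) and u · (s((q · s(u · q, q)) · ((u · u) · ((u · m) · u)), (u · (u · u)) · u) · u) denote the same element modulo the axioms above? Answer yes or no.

Answer: no — s(u, m · q · s(q, q)) vs s(m · q · s(q, q), u)

Derivation:
Left:  s(u, (u · s(q, q · u)) · (u · (u · (q · u))) · (m · (u · u)))
  Focus inside:  (u · s(q, q · u)) · (u · (u · (q · u))) · (m · (u · u))
  Merge nested applications:  u · s(q, q · u) · u · u · q · u · m · u · u
  Inside:  s(q, q · u)  →  s(q, q)
  Drop the unit:  drop u (×6)
  Sort arguments:  m · q · s(q, q)
  Reassemble:  s(u, m · q · s(q, q))
Right:  u · (s((q · s(u · q, q)) · ((u · u) · ((u · m) · u)), (u · (u · u)) · u) · u)
  Flatten:  u · s((q · s(u · q, q)) · ((u · u) · ((u · m) · u)), (u · (u · u)) · u) · u
  Canonicalize subterm:  s((q · s(u · q, q)) · ((u · u) · ((u · m) · u)), (u · (u · u)) · u)  →  s(m · q · s(q, q), u)
  Drop the unit:  drop u (×2)
  Sort arguments:  s(m · q · s(q, q), u)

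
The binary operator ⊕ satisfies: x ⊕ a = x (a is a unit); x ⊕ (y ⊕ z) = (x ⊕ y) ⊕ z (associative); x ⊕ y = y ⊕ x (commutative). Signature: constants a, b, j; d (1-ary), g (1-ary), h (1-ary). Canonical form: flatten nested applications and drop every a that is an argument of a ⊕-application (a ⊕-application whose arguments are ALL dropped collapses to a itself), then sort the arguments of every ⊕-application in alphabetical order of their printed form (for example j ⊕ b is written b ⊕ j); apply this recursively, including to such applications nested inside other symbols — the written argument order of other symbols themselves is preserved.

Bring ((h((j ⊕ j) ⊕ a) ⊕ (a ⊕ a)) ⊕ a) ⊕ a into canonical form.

Flatten:  h((j ⊕ j) ⊕ a) ⊕ a ⊕ a ⊕ a ⊕ a
Simplify inside:  h((j ⊕ j) ⊕ a)  →  h(j ⊕ j)
Unit:  drop a (×4)
Order the arguments:  h(j ⊕ j)

Answer: h(j ⊕ j)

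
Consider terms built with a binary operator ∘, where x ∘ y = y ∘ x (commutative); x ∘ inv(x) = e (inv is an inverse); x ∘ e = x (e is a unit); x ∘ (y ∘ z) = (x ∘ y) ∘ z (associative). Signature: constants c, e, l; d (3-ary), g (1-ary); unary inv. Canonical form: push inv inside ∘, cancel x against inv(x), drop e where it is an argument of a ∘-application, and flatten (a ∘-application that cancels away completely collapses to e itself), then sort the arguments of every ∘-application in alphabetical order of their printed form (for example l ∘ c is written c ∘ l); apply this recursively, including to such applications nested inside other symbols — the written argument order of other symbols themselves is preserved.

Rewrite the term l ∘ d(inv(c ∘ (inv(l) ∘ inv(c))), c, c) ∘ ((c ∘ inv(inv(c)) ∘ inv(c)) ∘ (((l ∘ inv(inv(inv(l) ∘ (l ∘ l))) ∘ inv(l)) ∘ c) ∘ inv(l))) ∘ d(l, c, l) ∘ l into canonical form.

Answer: c ∘ c ∘ d(l, c, c) ∘ d(l, c, l) ∘ l ∘ l

Derivation:
Push inv inside:  distribute inv over ∘ and collapse double inv
Collect:  l ∘ l ∘ d(l, c, c) ∘ c ∘ c ∘ d(l, c, l)
Order the arguments:  c ∘ c ∘ d(l, c, c) ∘ d(l, c, l) ∘ l ∘ l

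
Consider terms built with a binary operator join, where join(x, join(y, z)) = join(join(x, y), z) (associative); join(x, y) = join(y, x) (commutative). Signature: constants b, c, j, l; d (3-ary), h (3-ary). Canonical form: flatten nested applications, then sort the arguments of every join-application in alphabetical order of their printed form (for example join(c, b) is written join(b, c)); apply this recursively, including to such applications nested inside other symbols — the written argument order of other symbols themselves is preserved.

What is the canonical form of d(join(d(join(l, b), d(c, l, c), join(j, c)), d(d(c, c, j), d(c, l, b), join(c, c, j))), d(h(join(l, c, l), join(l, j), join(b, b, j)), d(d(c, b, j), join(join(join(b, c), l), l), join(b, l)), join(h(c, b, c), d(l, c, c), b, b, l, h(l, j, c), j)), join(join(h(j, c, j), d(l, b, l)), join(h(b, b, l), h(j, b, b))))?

Focus inside:  join(d(join(l, b), d(c, l, c), join(j, c)), d(d(c, c, j), d(c, l, b), join(c, c, j)))
Simplify inside:  d(join(l, b), d(c, l, c), join(j, c))  →  d(join(b, l), d(c, l, c), join(c, j))
Sort:  join(d(d(c, c, j), d(c, l, b), join(c, c, j)), d(join(b, l), d(c, l, c), join(c, j)))
Put back:  d(join(d(d(c, c, j), d(c, l, b), join(c, c, j)), d(join(b, l), d(c, l, c), join(c, j))), d(h(join(c, l, l), join(j, l), join(b, b, j)), d(d(c, b, j), join(b, c, l, l), join(b, l)), join(b, b, d(l, c, c), h(c, b, c), h(l, j, c), j, l)), join(d(l, b, l), h(b, b, l), h(j, b, b), h(j, c, j)))

Answer: d(join(d(d(c, c, j), d(c, l, b), join(c, c, j)), d(join(b, l), d(c, l, c), join(c, j))), d(h(join(c, l, l), join(j, l), join(b, b, j)), d(d(c, b, j), join(b, c, l, l), join(b, l)), join(b, b, d(l, c, c), h(c, b, c), h(l, j, c), j, l)), join(d(l, b, l), h(b, b, l), h(j, b, b), h(j, c, j)))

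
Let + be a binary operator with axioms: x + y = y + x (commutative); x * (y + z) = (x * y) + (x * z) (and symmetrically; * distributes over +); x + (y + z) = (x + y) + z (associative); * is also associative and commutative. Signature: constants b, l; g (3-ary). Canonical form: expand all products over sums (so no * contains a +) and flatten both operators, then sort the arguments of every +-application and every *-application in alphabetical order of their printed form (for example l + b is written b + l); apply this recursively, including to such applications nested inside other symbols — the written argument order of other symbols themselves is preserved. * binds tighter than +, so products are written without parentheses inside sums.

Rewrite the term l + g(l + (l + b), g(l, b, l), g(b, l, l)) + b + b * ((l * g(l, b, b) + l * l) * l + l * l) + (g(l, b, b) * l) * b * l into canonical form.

Answer: b + b * g(l, b, b) * l * l + b * g(l, b, b) * l * l + b * l * l + b * l * l * l + g(b + l + l, g(l, b, l), g(b, l, l)) + l

Derivation:
Expand:  l + g(b + l + l, g(l, b, l), g(b, l, l)) + b + b * g(l, b, b) * l * l + b * l * l * l + b * l * l + b * g(l, b, b) * l * l
Sort:  b + b * g(l, b, b) * l * l + b * g(l, b, b) * l * l + b * l * l + b * l * l * l + g(b + l + l, g(l, b, l), g(b, l, l)) + l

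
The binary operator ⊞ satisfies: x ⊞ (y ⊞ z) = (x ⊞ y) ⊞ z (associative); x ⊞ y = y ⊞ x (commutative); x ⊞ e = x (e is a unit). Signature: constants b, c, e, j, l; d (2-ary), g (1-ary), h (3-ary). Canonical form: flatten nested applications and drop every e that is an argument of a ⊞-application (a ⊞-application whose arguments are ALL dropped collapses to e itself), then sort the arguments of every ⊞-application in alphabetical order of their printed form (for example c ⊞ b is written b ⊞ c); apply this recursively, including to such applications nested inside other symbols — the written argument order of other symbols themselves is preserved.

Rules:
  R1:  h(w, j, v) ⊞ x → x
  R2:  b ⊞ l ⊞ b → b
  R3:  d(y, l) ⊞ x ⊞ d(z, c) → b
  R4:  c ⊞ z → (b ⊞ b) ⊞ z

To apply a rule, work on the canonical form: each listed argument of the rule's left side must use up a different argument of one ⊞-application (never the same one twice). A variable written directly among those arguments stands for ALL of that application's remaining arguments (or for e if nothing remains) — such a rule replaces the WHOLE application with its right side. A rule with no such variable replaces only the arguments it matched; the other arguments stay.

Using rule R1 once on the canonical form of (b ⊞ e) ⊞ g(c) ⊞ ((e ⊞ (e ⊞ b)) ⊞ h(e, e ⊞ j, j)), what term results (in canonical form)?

Canonical form:  b ⊞ b ⊞ g(c) ⊞ h(e, j, j)
R1 matches:  uses h(e, j, j);  v := j, w := e, x := b ⊞ b ⊞ g(c)
Every leftover argument binds to the variable; the entire application is replaced.
New term:  b ⊞ b ⊞ g(c)

Answer: b ⊞ b ⊞ g(c)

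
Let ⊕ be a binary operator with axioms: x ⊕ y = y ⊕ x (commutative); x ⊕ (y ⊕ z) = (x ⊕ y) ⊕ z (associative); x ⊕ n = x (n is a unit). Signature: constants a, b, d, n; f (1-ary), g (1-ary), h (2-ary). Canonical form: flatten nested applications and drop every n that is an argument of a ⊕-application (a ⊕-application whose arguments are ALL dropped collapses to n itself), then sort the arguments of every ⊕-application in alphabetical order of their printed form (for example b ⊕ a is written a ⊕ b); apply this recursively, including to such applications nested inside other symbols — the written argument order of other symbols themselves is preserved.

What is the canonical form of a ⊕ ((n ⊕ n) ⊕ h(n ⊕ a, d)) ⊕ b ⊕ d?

Flatten:  a ⊕ n ⊕ n ⊕ h(n ⊕ a, d) ⊕ b ⊕ d
Canonicalize subterm:  h(n ⊕ a, d)  →  h(a, d)
Drop the unit:  drop n (×2)
Sort arguments:  a ⊕ b ⊕ d ⊕ h(a, d)

Answer: a ⊕ b ⊕ d ⊕ h(a, d)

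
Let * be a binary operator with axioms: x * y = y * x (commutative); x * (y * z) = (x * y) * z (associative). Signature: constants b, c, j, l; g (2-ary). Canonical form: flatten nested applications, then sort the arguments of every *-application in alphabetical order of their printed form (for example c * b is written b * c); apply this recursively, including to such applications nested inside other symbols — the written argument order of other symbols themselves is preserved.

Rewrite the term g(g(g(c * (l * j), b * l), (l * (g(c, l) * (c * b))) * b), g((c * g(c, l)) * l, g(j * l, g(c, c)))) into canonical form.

Answer: g(g(g(c * j * l, b * l), b * b * c * g(c, l) * l), g(c * g(c, l) * l, g(j * l, g(c, c))))

Derivation:
Descend into:  (l * (g(c, l) * (c * b))) * b
Flatten:  l * g(c, l) * c * b * b
Sort arguments:  b * b * c * g(c, l) * l
Put back:  g(g(g(c * j * l, b * l), b * b * c * g(c, l) * l), g(c * g(c, l) * l, g(j * l, g(c, c))))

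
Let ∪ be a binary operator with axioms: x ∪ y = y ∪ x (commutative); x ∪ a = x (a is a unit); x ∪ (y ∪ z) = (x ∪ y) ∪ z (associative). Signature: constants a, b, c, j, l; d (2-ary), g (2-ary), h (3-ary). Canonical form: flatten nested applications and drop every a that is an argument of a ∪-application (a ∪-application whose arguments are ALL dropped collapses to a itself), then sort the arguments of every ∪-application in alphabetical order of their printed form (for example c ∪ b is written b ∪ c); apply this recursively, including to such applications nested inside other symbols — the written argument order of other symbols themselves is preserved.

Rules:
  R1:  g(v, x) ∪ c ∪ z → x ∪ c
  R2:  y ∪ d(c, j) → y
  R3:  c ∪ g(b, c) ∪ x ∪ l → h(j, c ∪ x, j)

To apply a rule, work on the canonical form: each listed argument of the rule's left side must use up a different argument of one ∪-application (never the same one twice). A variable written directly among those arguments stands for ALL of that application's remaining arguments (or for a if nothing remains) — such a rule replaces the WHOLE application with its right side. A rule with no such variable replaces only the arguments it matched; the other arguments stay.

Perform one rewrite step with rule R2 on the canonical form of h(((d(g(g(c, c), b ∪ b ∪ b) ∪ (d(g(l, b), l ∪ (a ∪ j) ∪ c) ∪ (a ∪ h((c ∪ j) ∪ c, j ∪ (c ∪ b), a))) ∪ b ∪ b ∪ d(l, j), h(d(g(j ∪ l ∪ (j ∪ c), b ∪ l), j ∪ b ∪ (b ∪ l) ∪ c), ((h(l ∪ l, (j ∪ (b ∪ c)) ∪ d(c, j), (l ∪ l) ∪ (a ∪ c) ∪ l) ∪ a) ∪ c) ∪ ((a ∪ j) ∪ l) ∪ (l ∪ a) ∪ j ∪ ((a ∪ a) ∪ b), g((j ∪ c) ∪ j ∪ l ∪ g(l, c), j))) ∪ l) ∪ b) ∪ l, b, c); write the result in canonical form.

Canonical form:  h(b ∪ d(b ∪ b ∪ d(g(l, b), c ∪ j ∪ l) ∪ d(l, j) ∪ g(g(c, c), b ∪ b ∪ b) ∪ h(c ∪ c ∪ j, b ∪ c ∪ j, a), h(d(g(c ∪ j ∪ j ∪ l, b ∪ l), b ∪ b ∪ c ∪ j ∪ l), b ∪ c ∪ h(l ∪ l, b ∪ c ∪ d(c, j) ∪ j, c ∪ l ∪ l ∪ l) ∪ j ∪ j ∪ l ∪ l, g(c ∪ g(l, c) ∪ j ∪ j ∪ l, j))) ∪ l ∪ l, b, c)
Apply R2:  consuming d(c, j);  y := b ∪ c ∪ j
The variable takes the whole remainder — replace the entire application.
Giving:  h(b ∪ d(b ∪ b ∪ d(g(l, b), c ∪ j ∪ l) ∪ d(l, j) ∪ g(g(c, c), b ∪ b ∪ b) ∪ h(c ∪ c ∪ j, b ∪ c ∪ j, a), h(d(g(c ∪ j ∪ j ∪ l, b ∪ l), b ∪ b ∪ c ∪ j ∪ l), b ∪ c ∪ h(l ∪ l, b ∪ c ∪ j, c ∪ l ∪ l ∪ l) ∪ j ∪ j ∪ l ∪ l, g(c ∪ g(l, c) ∪ j ∪ j ∪ l, j))) ∪ l ∪ l, b, c)

Answer: h(b ∪ d(b ∪ b ∪ d(g(l, b), c ∪ j ∪ l) ∪ d(l, j) ∪ g(g(c, c), b ∪ b ∪ b) ∪ h(c ∪ c ∪ j, b ∪ c ∪ j, a), h(d(g(c ∪ j ∪ j ∪ l, b ∪ l), b ∪ b ∪ c ∪ j ∪ l), b ∪ c ∪ h(l ∪ l, b ∪ c ∪ j, c ∪ l ∪ l ∪ l) ∪ j ∪ j ∪ l ∪ l, g(c ∪ g(l, c) ∪ j ∪ j ∪ l, j))) ∪ l ∪ l, b, c)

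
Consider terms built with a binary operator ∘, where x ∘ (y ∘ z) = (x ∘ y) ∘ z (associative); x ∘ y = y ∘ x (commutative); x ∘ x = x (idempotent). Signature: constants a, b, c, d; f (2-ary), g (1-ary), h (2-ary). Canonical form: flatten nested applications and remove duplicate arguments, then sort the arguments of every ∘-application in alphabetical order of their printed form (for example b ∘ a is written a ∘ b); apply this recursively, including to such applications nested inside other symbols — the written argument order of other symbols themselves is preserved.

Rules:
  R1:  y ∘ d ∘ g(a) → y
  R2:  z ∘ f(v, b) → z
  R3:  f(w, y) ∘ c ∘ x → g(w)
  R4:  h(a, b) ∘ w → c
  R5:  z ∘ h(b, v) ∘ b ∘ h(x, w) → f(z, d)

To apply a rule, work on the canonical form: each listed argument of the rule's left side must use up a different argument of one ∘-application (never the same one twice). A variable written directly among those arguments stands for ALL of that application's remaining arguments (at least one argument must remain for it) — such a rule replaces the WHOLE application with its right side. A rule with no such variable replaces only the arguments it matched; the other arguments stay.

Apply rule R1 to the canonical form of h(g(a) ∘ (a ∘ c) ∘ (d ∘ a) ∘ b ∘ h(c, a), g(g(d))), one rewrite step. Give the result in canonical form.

Canonical form:  h(a ∘ b ∘ c ∘ d ∘ g(a) ∘ h(c, a), g(g(d)))
R1 matches:  uses d, g(a);  y := a ∘ b ∘ c ∘ h(c, a)
Every leftover argument binds to the variable; the entire application is replaced.
New term:  h(a ∘ b ∘ c ∘ h(c, a), g(g(d)))

Answer: h(a ∘ b ∘ c ∘ h(c, a), g(g(d)))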